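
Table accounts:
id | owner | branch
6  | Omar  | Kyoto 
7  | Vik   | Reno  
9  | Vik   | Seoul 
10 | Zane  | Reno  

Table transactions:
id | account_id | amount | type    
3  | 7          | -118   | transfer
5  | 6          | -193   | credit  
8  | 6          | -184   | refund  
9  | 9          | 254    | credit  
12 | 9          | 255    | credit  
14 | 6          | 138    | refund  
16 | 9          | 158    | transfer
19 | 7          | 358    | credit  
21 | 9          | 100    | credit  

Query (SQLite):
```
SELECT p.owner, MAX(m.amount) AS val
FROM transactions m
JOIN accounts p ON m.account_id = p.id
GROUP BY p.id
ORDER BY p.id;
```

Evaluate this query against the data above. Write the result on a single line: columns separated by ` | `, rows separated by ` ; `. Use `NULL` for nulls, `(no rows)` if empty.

Omar | 138 ; Vik | 358 ; Vik | 255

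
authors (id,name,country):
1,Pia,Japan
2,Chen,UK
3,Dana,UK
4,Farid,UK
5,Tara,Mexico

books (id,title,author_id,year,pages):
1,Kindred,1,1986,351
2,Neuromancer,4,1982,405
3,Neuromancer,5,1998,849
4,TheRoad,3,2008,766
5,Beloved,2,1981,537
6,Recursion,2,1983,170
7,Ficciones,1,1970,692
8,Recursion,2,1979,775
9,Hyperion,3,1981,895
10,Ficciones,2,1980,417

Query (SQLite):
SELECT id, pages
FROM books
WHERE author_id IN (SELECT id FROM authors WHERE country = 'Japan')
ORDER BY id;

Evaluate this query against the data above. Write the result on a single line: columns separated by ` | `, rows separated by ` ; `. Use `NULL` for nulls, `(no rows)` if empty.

1 | 351 ; 7 | 692

Inner query: authors.id where country = 'Japan'.
Outer: keep books rows whose author_id is in that set.
Inner query → {1}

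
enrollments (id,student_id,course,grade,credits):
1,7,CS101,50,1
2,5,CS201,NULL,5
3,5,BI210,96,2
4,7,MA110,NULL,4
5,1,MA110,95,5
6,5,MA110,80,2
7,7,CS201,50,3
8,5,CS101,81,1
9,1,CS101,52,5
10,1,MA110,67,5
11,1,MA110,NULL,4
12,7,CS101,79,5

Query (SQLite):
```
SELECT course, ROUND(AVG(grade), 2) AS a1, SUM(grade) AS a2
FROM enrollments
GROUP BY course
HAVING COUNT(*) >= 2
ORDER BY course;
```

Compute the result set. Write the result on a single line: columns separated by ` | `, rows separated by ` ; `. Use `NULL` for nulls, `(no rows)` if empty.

Group enrollments by course.
Per group compute: ROUND(AVG(grade), 2), SUM(grade).
HAVING: drop groups with fewer than 2 rows.
  BI210: ids {3} → ROUND(AVG(grade), 2)=96, SUM(grade)=96
  CS101: ids {1, 8, 9, 12} → ROUND(AVG(grade), 2)=65.5, SUM(grade)=262
  CS201: ids {2, 7} → ROUND(AVG(grade), 2)=50, SUM(grade)=50
  MA110: ids {4, 5, 6, 10, 11} → ROUND(AVG(grade), 2)=80.67, SUM(grade)=242

CS101 | 65.5 | 262 ; CS201 | 50 | 50 ; MA110 | 80.67 | 242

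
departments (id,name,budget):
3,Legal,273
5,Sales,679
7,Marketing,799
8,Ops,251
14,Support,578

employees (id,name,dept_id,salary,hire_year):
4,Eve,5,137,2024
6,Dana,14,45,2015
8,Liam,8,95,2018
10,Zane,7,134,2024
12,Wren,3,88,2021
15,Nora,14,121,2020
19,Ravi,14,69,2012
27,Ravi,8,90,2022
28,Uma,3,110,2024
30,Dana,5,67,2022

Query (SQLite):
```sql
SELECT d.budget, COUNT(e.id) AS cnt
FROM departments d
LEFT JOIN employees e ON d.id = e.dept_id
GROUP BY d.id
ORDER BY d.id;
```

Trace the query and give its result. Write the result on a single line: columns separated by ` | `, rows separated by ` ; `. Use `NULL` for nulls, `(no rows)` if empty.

273 | 2 ; 679 | 2 ; 799 | 1 ; 251 | 2 ; 578 | 3

LEFT JOIN keeps every departments row; unmatched ones get NULL for employees columns.
Group by departments.id and compute COUNT(e.id). COUNT(col) of an all-NULL group is 0.
  3: ids {12, 28} → COUNT(e.id)=2
  5: ids {4, 30} → COUNT(e.id)=2
  7: ids {10} → COUNT(e.id)=1
  8: ids {8, 27} → COUNT(e.id)=2
  14: ids {6, 15, 19} → COUNT(e.id)=3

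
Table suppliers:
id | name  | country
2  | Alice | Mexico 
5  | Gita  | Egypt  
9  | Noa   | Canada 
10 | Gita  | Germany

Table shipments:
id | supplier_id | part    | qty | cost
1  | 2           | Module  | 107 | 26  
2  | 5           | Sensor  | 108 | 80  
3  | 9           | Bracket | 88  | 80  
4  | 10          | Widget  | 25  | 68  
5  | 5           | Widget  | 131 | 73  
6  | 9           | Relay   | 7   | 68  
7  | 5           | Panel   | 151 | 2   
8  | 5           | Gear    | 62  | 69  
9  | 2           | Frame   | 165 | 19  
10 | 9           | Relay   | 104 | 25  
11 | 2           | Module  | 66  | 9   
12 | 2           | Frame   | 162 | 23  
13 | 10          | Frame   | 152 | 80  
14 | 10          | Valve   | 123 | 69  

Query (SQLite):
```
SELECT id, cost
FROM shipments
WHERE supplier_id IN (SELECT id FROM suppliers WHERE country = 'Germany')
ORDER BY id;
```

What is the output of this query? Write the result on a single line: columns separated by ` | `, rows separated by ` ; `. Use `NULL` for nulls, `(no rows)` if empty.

4 | 68 ; 13 | 80 ; 14 | 69

Inner query: suppliers.id where country = 'Germany'.
Outer: keep shipments rows whose supplier_id is in that set.
Inner query → {10}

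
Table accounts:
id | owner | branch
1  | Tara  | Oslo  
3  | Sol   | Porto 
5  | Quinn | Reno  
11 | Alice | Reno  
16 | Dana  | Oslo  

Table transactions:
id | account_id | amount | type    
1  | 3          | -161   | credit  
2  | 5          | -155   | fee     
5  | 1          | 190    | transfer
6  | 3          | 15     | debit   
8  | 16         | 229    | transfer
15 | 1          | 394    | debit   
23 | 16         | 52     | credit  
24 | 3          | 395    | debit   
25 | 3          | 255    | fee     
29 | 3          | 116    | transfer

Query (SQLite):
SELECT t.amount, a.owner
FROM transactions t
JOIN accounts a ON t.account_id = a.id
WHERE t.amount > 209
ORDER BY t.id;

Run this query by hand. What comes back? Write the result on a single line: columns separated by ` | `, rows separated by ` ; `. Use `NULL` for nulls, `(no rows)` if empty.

Each transactions row matches the accounts row where account_id = accounts.id.
Then keep rows with t.amount > 209.

229 | Dana ; 394 | Tara ; 395 | Sol ; 255 | Sol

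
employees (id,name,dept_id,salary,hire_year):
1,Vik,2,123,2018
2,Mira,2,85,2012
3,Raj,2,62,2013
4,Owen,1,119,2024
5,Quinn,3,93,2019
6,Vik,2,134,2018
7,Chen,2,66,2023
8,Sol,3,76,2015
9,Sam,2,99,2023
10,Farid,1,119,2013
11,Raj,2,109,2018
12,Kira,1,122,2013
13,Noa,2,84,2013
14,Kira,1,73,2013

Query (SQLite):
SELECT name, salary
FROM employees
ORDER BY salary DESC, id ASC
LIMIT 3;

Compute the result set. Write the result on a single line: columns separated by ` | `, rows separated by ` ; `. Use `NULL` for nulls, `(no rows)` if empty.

Vik | 134 ; Vik | 123 ; Kira | 122

Sort by salary desc, tiebreak id asc: (134, id=6), (123, id=1), (122, id=12), (119, id=4), (119, id=10), (109, id=11) …. Take first 3.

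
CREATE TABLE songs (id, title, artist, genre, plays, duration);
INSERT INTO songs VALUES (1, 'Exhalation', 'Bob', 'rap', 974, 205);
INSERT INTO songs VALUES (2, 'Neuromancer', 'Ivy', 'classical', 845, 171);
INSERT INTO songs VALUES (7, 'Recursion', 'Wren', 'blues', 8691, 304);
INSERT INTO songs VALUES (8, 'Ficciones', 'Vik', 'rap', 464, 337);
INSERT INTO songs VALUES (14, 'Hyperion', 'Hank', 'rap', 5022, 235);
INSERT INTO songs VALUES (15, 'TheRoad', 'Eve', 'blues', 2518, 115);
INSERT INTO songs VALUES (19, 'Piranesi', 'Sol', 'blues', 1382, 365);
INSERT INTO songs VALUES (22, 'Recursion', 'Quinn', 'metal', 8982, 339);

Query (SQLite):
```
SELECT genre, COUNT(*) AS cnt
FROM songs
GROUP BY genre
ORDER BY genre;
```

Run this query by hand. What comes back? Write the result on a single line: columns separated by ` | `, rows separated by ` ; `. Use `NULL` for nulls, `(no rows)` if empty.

Partition songs by genre; compute COUNT(*) within each group.
  blues: ids {7, 15, 19} → COUNT(*)=3
  classical: ids {2} → COUNT(*)=1
  metal: ids {22} → COUNT(*)=1
  rap: ids {1, 8, 14} → COUNT(*)=3

blues | 3 ; classical | 1 ; metal | 1 ; rap | 3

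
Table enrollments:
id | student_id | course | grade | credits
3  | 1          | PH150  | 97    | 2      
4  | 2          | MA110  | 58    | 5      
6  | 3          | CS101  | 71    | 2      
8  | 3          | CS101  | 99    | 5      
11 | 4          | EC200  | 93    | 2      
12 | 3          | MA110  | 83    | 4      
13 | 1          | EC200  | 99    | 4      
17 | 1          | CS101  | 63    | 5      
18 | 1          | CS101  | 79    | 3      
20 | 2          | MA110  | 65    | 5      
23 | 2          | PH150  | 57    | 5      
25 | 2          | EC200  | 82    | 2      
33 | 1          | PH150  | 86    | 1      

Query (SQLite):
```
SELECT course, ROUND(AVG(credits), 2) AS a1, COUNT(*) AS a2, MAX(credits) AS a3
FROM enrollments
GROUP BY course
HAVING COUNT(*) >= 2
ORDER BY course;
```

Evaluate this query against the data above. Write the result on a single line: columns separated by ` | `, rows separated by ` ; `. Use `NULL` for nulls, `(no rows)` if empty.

CS101 | 3.75 | 4 | 5 ; EC200 | 2.67 | 3 | 4 ; MA110 | 4.67 | 3 | 5 ; PH150 | 2.67 | 3 | 5

Group enrollments by course.
Per group compute: ROUND(AVG(credits), 2), COUNT(*), MAX(credits).
HAVING: drop groups with fewer than 2 rows.
  CS101: ids {6, 8, 17, 18} → ROUND(AVG(credits), 2)=3.75, COUNT(*)=4, MAX(credits)=5
  EC200: ids {11, 13, 25} → ROUND(AVG(credits), 2)=2.67, COUNT(*)=3, MAX(credits)=4
  MA110: ids {4, 12, 20} → ROUND(AVG(credits), 2)=4.67, COUNT(*)=3, MAX(credits)=5
  PH150: ids {3, 23, 33} → ROUND(AVG(credits), 2)=2.67, COUNT(*)=3, MAX(credits)=5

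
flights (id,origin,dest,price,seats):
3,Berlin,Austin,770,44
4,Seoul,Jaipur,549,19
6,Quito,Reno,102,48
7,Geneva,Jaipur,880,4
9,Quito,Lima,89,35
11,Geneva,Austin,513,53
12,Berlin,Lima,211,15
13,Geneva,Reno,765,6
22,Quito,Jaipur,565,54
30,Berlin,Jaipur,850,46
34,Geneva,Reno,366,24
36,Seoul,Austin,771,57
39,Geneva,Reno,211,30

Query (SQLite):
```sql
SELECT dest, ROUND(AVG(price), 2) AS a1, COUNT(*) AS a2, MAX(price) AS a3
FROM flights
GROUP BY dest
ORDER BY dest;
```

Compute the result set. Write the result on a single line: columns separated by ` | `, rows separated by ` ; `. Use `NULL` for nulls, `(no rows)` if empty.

Group flights by dest.
Per group compute: ROUND(AVG(price), 2), COUNT(*), MAX(price).
  Austin: ids {3, 11, 36} → ROUND(AVG(price), 2)=684.67, COUNT(*)=3, MAX(price)=771
  Jaipur: ids {4, 7, 22, 30} → ROUND(AVG(price), 2)=711, COUNT(*)=4, MAX(price)=880
  Lima: ids {9, 12} → ROUND(AVG(price), 2)=150, COUNT(*)=2, MAX(price)=211
  Reno: ids {6, 13, 34, 39} → ROUND(AVG(price), 2)=361, COUNT(*)=4, MAX(price)=765

Austin | 684.67 | 3 | 771 ; Jaipur | 711 | 4 | 880 ; Lima | 150 | 2 | 211 ; Reno | 361 | 4 | 765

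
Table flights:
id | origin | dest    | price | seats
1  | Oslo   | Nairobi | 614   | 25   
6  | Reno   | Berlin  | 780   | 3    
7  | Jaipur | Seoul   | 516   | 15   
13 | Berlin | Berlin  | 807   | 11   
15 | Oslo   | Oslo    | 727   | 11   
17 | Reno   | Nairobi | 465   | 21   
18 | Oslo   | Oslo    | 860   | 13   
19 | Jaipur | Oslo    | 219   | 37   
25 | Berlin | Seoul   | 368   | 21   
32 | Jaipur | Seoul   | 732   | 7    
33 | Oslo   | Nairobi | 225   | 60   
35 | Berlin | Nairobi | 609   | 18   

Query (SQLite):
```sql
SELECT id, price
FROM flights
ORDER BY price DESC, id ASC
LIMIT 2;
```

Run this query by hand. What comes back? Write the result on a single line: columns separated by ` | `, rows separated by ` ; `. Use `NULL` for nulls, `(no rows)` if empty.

Sort by price desc, tiebreak id asc: (860, id=18), (807, id=13), (780, id=6), (732, id=32), (727, id=15) …. Take first 2.

18 | 860 ; 13 | 807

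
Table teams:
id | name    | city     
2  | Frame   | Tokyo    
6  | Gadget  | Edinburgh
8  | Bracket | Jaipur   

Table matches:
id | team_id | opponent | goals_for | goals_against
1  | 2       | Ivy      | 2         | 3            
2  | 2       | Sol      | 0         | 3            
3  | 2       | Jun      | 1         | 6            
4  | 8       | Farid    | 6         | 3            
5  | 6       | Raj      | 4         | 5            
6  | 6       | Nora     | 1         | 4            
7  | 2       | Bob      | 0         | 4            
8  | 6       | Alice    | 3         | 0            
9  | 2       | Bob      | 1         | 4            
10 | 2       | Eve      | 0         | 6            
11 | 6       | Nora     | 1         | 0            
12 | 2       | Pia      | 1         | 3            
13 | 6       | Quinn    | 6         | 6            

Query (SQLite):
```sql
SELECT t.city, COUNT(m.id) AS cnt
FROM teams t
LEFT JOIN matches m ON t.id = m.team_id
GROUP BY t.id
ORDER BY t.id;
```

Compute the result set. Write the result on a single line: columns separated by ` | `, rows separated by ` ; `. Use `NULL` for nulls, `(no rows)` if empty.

LEFT JOIN keeps every teams row; unmatched ones get NULL for matches columns.
Group by teams.id and compute COUNT(m.id). COUNT(col) of an all-NULL group is 0.
  2: ids {1, 2, 3, 7, 9, 10, 12} → COUNT(m.id)=7
  6: ids {5, 6, 8, 11, 13} → COUNT(m.id)=5
  8: ids {4} → COUNT(m.id)=1

Tokyo | 7 ; Edinburgh | 5 ; Jaipur | 1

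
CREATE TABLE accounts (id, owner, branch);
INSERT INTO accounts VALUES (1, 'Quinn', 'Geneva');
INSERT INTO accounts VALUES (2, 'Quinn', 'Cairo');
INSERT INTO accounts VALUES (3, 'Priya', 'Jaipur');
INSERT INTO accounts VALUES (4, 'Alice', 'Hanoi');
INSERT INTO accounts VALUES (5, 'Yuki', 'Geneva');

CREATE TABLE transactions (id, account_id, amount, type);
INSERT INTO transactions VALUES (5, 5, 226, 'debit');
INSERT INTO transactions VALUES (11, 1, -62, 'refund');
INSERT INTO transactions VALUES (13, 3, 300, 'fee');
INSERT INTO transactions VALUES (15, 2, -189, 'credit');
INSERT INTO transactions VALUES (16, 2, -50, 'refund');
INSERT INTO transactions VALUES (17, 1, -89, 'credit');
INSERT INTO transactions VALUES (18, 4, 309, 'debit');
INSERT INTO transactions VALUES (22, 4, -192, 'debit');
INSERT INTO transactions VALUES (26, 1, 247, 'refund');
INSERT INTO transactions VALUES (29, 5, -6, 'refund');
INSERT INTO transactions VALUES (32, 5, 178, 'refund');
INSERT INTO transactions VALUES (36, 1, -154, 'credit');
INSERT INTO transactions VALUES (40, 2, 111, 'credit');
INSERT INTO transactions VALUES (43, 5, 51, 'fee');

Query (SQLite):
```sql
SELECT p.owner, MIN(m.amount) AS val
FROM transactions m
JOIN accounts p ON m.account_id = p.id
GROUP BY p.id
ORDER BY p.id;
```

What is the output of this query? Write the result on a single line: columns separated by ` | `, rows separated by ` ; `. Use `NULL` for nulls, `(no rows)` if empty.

Quinn | -154 ; Quinn | -189 ; Priya | 300 ; Alice | -192 ; Yuki | -6

Join each transactions row to its accounts via account_id.
Group joined rows by accounts.id; compute MIN(m.amount) per group.
  1: ids {11, 17, 26, 36} → MIN(m.amount)=-154
  2: ids {15, 16, 40} → MIN(m.amount)=-189
  3: ids {13} → MIN(m.amount)=300
  4: ids {18, 22} → MIN(m.amount)=-192
  5: ids {5, 29, 32, 43} → MIN(m.amount)=-6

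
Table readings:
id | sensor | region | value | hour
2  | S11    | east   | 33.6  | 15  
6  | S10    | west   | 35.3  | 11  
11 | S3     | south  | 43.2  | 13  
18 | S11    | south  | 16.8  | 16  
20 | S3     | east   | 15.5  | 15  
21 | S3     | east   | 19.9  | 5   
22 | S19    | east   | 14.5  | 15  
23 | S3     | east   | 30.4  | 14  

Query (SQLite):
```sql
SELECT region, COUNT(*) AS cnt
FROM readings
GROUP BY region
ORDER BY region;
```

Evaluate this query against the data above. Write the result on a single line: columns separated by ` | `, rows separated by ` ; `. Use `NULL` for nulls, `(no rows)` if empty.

east | 5 ; south | 2 ; west | 1

Partition readings by region; compute COUNT(*) within each group.
  east: ids {2, 20, 21, 22, 23} → COUNT(*)=5
  south: ids {11, 18} → COUNT(*)=2
  west: ids {6} → COUNT(*)=1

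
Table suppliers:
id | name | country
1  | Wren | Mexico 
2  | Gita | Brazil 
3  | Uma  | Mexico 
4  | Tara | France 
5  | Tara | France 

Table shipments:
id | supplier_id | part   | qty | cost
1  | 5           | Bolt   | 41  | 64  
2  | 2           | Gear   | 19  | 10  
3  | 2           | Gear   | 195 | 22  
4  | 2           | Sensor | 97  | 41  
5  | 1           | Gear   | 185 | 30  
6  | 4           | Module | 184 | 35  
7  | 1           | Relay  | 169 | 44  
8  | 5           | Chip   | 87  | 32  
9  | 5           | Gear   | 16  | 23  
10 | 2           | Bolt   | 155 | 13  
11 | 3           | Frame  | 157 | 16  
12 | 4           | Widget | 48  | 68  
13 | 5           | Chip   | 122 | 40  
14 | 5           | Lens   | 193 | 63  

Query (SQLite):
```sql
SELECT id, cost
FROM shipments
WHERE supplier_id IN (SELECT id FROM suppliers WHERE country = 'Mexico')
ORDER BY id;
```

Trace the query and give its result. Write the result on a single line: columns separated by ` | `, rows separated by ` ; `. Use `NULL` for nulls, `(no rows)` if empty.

Inner query: suppliers.id where country = 'Mexico'.
Outer: keep shipments rows whose supplier_id is in that set.
Inner query → {1, 3}

5 | 30 ; 7 | 44 ; 11 | 16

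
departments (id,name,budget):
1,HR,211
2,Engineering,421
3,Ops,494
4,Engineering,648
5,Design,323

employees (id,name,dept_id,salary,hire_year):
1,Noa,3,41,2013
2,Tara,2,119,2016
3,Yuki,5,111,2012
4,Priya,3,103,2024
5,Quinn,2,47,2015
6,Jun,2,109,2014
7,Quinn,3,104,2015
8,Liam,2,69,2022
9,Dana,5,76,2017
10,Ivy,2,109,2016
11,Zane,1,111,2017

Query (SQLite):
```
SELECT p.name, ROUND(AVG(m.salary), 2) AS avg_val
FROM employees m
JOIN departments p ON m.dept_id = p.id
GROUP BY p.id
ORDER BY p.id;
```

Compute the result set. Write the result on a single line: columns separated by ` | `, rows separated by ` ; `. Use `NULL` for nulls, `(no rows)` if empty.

Join each employees row to its departments via dept_id.
Group joined rows by departments.id; compute ROUND(AVG(m.salary), 2) per group.
  1: ids {11} → ROUND(AVG(m.salary), 2)=111
  2: ids {2, 5, 6, 8, 10} → ROUND(AVG(m.salary), 2)=90.6
  3: ids {1, 4, 7} → ROUND(AVG(m.salary), 2)=82.67
  5: ids {3, 9} → ROUND(AVG(m.salary), 2)=93.5

HR | 111 ; Engineering | 90.6 ; Ops | 82.67 ; Design | 93.5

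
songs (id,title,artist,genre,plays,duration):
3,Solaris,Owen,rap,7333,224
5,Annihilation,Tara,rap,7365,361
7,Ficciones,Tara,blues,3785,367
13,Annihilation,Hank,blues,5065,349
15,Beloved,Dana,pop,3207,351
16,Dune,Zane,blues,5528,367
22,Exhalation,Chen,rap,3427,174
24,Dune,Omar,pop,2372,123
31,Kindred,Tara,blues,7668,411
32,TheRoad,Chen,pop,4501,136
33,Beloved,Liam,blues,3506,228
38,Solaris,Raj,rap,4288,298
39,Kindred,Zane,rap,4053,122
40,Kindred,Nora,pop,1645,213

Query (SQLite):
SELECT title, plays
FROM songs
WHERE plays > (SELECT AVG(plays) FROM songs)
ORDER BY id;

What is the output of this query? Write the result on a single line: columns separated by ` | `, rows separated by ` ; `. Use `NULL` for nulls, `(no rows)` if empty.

Scalar subquery: AVG(plays) over all songs rows = 4553.071429 (≈; comparison uses full precision).
Keep rows where plays > that value.

Solaris | 7333 ; Annihilation | 7365 ; Annihilation | 5065 ; Dune | 5528 ; Kindred | 7668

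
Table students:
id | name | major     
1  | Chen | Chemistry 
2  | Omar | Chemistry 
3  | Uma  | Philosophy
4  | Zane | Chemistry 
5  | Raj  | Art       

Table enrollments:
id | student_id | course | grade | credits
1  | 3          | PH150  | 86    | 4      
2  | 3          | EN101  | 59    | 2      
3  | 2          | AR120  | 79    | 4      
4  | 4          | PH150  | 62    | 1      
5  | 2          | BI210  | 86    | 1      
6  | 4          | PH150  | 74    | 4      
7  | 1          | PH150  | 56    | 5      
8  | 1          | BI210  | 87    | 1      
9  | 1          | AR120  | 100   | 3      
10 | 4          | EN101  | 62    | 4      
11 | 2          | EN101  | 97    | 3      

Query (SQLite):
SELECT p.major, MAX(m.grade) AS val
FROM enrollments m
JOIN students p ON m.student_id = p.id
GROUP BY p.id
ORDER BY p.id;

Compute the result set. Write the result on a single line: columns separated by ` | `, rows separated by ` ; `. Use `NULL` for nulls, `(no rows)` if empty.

Chemistry | 100 ; Chemistry | 97 ; Philosophy | 86 ; Chemistry | 74

Join each enrollments row to its students via student_id.
Group joined rows by students.id; compute MAX(m.grade) per group.
  1: ids {7, 8, 9} → MAX(m.grade)=100
  2: ids {3, 5, 11} → MAX(m.grade)=97
  3: ids {1, 2} → MAX(m.grade)=86
  4: ids {4, 6, 10} → MAX(m.grade)=74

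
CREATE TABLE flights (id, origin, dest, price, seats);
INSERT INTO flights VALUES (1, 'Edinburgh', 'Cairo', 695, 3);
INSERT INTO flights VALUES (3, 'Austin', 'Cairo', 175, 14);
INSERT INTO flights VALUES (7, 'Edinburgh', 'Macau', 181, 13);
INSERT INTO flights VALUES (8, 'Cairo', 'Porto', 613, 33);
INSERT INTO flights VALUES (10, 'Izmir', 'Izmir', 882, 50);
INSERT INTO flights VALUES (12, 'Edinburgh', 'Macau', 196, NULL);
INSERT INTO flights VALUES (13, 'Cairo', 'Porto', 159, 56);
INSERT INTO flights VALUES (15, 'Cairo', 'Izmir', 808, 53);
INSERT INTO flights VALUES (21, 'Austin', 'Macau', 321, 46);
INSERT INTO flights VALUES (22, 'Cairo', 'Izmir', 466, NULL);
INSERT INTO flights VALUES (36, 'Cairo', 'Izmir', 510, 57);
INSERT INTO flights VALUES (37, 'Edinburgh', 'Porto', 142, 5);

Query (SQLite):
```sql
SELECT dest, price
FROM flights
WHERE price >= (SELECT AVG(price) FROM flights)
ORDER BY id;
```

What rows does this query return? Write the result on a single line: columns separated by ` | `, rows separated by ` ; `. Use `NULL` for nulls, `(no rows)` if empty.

Scalar subquery: AVG(price) over all flights rows = 429.0.
Keep rows where price >= that value.

Cairo | 695 ; Porto | 613 ; Izmir | 882 ; Izmir | 808 ; Izmir | 466 ; Izmir | 510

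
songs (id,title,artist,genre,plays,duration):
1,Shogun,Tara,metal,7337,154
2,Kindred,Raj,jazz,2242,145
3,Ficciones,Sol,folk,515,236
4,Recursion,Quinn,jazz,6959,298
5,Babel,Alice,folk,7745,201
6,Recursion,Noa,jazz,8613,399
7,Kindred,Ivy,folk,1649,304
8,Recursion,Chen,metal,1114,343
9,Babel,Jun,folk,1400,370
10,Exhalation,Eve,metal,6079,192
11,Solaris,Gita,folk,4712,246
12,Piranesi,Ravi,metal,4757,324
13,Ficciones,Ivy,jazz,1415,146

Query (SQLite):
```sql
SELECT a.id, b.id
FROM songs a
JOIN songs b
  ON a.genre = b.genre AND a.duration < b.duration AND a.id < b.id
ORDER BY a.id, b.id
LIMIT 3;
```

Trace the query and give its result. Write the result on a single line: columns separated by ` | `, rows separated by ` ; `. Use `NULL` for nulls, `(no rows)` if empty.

1 | 8 ; 1 | 10 ; 1 | 12

Pairs (a,b) with same genre, a.duration < b.duration, a.id < b.id.
genre groups: folk:{3,5,7,9,11} jazz:{2,4,6,13} metal:{1,8,10,12}
Ordered by (a.id, b.id); first 3.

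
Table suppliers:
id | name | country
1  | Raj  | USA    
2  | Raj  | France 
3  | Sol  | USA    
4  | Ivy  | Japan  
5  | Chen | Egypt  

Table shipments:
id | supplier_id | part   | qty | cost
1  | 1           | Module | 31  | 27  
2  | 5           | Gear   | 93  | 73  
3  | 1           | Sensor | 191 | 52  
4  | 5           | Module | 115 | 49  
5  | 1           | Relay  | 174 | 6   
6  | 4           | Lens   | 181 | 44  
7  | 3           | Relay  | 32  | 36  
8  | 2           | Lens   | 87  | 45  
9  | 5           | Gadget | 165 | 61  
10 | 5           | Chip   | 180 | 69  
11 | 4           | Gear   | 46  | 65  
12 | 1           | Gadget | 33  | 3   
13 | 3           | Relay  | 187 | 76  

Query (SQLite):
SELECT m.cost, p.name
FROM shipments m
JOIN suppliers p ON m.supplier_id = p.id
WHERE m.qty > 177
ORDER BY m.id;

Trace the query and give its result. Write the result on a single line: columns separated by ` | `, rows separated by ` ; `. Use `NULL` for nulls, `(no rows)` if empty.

Each shipments row matches the suppliers row where supplier_id = suppliers.id.
Then keep rows with m.qty > 177.

52 | Raj ; 44 | Ivy ; 69 | Chen ; 76 | Sol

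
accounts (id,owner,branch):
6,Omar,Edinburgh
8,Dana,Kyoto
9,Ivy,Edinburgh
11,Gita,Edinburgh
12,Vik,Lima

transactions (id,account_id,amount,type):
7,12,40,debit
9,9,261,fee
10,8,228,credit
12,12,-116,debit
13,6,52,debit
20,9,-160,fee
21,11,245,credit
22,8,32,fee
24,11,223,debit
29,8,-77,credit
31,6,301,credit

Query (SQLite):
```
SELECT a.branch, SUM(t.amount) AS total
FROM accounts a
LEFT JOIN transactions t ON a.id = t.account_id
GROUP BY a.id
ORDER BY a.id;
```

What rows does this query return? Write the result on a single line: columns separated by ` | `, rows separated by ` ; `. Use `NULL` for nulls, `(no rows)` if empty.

Edinburgh | 353 ; Kyoto | 183 ; Edinburgh | 101 ; Edinburgh | 468 ; Lima | -76

LEFT JOIN keeps every accounts row; unmatched ones get NULL for transactions columns.
Group by accounts.id and compute SUM(t.amount). SUM over an all-NULL group is NULL.
  6: ids {13, 31} → SUM(t.amount)=353
  8: ids {10, 22, 29} → SUM(t.amount)=183
  9: ids {9, 20} → SUM(t.amount)=101
  11: ids {21, 24} → SUM(t.amount)=468
  12: ids {7, 12} → SUM(t.amount)=-76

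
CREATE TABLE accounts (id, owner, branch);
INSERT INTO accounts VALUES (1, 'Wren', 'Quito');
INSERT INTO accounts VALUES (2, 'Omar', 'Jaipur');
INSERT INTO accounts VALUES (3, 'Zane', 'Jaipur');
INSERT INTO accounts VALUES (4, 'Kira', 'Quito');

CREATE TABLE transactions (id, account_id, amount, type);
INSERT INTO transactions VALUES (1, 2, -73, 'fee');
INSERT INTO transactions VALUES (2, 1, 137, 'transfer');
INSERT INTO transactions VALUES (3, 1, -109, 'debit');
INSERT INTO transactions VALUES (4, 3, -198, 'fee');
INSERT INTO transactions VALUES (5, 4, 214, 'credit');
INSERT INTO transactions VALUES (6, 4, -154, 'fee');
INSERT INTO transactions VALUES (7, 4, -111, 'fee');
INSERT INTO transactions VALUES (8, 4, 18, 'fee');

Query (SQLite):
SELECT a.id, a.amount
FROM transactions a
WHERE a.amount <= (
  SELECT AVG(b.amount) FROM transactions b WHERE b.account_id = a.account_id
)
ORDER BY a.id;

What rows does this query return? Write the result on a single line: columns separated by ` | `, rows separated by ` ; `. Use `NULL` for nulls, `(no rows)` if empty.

1 | -73 ; 3 | -109 ; 4 | -198 ; 6 | -154 ; 7 | -111

For each transactions row a, compute AVG(amount) over rows sharing a.account_id.
Keep row a if a.amount <= that per-group AVG.
  account_id=1: AVG(amount) = 14.0
  account_id=2: AVG(amount) = -73.0
  account_id=3: AVG(amount) = -198.0
  account_id=4: AVG(amount) = -8.25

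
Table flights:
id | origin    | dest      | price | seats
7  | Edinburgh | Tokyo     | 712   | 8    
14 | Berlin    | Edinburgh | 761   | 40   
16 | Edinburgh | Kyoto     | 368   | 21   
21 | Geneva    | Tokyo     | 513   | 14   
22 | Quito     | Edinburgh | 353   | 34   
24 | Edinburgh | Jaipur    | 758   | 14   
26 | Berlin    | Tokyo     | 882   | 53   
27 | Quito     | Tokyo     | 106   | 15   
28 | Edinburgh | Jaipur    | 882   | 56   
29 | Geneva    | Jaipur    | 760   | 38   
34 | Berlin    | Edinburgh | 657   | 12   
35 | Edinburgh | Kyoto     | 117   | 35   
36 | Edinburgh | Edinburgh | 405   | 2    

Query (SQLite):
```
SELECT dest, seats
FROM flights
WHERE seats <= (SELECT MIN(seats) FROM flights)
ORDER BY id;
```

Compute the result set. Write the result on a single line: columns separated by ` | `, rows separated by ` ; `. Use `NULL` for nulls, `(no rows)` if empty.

Scalar subquery: MIN(seats) over all flights rows = 2.
Keep rows where seats <= that value.

Edinburgh | 2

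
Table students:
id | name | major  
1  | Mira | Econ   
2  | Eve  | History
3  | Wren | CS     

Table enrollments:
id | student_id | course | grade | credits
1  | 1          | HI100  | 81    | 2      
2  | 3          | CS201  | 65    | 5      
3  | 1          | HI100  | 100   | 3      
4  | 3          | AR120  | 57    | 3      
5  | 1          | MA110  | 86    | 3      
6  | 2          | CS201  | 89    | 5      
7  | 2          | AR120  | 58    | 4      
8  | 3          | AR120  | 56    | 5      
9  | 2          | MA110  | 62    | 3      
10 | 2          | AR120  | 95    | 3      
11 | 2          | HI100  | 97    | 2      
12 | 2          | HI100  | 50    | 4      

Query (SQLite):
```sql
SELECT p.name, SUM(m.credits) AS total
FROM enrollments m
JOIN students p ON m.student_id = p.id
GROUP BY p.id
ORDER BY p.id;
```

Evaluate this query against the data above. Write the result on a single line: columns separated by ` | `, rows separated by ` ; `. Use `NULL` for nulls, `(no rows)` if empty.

Join each enrollments row to its students via student_id.
Group joined rows by students.id; compute SUM(m.credits) per group.
  1: ids {1, 3, 5} → SUM(m.credits)=8
  2: ids {6, 7, 9, 10, 11, 12} → SUM(m.credits)=21
  3: ids {2, 4, 8} → SUM(m.credits)=13

Mira | 8 ; Eve | 21 ; Wren | 13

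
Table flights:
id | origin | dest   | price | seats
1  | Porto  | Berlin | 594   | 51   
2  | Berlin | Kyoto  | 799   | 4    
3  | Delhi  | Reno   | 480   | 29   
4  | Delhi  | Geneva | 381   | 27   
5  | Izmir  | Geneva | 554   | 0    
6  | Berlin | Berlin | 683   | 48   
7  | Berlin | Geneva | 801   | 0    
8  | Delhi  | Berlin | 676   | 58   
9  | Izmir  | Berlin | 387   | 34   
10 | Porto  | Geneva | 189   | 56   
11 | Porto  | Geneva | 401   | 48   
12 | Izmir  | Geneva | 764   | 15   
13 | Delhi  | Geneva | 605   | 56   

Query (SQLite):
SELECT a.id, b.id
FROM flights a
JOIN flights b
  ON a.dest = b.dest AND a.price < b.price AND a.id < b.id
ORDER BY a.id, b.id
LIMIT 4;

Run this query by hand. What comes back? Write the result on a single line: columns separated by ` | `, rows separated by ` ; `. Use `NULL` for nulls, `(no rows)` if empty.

Pairs (a,b) with same dest, a.price < b.price, a.id < b.id.
dest groups: Berlin:{1,6,8,9} Geneva:{4,5,7,10,11,12,13} Kyoto:{2} Reno:{3}
Ordered by (a.id, b.id); first 4.

1 | 6 ; 1 | 8 ; 4 | 5 ; 4 | 7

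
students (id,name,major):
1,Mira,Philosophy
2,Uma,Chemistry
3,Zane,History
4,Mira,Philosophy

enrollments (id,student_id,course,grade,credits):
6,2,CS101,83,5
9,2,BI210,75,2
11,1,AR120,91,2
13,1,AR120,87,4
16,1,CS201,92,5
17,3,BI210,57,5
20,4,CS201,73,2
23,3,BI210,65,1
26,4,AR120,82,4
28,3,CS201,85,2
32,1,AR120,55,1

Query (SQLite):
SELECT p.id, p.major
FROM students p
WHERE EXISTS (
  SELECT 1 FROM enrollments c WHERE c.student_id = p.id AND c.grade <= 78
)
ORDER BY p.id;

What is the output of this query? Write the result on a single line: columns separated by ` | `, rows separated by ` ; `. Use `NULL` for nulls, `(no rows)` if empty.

For each students row, check whether any enrollments with matching student_id has grade <= 78.
Keep rows where that is true.

1 | Philosophy ; 2 | Chemistry ; 3 | History ; 4 | Philosophy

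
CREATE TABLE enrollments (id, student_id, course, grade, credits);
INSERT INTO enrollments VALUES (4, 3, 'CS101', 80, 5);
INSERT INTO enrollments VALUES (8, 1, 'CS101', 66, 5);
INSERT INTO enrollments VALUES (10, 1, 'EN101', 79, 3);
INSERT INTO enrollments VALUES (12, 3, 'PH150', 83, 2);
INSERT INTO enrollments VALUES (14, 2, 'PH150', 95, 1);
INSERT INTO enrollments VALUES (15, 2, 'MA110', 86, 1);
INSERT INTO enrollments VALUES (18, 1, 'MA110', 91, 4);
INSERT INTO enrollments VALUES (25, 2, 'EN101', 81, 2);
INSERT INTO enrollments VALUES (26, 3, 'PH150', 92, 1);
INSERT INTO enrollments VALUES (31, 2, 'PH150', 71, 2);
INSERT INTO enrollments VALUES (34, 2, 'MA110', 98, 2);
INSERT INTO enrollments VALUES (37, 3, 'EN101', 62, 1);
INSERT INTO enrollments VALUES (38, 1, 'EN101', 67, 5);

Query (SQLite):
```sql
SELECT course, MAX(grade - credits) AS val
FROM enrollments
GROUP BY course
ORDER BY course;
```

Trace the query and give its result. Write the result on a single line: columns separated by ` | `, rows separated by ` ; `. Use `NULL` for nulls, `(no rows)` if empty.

For each row compute grade - credits.
Group by course; take MAX of the expression per group.
  CS101: ids {4, 8} → MAX(grade - credits)=75
  EN101: ids {10, 25, 37, 38} → MAX(grade - credits)=79
  MA110: ids {15, 18, 34} → MAX(grade - credits)=96
  PH150: ids {12, 14, 26, 31} → MAX(grade - credits)=94

CS101 | 75 ; EN101 | 79 ; MA110 | 96 ; PH150 | 94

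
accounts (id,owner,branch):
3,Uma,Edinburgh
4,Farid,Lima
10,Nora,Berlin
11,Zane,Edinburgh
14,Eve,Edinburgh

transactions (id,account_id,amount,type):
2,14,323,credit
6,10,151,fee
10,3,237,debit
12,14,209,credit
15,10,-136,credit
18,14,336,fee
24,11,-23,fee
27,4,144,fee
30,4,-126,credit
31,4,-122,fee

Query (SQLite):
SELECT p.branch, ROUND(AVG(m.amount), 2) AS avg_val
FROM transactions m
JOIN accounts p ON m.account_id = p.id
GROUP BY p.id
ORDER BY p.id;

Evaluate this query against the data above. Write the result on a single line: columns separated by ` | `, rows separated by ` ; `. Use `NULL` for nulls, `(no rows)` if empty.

Join each transactions row to its accounts via account_id.
Group joined rows by accounts.id; compute ROUND(AVG(m.amount), 2) per group.
  3: ids {10} → ROUND(AVG(m.amount), 2)=237
  4: ids {27, 30, 31} → ROUND(AVG(m.amount), 2)=-34.67
  10: ids {6, 15} → ROUND(AVG(m.amount), 2)=7.5
  11: ids {24} → ROUND(AVG(m.amount), 2)=-23
  14: ids {2, 12, 18} → ROUND(AVG(m.amount), 2)=289.33

Edinburgh | 237 ; Lima | -34.67 ; Berlin | 7.5 ; Edinburgh | -23 ; Edinburgh | 289.33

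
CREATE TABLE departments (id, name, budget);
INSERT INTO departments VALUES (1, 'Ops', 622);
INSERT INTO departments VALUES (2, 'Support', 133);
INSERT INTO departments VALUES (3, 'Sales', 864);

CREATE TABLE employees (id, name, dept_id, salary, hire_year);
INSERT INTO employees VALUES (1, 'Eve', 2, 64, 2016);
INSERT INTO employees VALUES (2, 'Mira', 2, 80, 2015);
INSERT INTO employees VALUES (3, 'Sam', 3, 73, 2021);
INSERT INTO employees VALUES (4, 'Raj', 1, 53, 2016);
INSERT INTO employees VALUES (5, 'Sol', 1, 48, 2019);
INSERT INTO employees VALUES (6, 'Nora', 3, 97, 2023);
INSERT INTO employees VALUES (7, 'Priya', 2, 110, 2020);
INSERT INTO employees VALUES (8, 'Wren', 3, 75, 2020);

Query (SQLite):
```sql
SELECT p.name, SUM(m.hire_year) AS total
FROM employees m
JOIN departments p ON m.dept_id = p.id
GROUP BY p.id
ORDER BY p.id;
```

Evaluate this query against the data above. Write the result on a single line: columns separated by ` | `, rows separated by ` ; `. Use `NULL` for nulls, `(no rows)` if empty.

Ops | 4035 ; Support | 6051 ; Sales | 6064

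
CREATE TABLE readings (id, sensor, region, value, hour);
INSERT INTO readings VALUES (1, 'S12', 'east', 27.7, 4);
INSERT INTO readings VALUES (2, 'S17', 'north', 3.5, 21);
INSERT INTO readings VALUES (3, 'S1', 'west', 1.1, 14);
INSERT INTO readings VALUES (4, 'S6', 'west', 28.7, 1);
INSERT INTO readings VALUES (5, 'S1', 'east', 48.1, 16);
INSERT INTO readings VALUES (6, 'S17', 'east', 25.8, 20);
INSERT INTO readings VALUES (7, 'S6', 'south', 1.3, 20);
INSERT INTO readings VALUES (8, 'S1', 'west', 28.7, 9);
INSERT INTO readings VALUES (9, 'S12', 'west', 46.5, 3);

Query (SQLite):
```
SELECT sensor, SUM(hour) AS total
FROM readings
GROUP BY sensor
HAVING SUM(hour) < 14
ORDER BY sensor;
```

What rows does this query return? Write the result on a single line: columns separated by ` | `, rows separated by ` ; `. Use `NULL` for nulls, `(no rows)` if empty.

Partition readings by sensor; compute SUM(hour) within each group.
HAVING: keep groups where SUM(hour) < 14.
  S1: ids {3, 5, 8} → SUM(hour)=39
  S12: ids {1, 9} → SUM(hour)=7
  S17: ids {2, 6} → SUM(hour)=41
  S6: ids {4, 7} → SUM(hour)=21

S12 | 7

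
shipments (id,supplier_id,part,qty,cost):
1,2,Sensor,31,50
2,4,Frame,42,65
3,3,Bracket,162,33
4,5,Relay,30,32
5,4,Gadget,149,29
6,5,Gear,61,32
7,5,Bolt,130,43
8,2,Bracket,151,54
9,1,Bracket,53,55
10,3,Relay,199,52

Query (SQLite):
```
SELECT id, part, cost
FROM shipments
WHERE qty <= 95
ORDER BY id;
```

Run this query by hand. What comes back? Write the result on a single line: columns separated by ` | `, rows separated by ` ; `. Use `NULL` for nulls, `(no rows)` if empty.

1 | Sensor | 50 ; 2 | Frame | 65 ; 4 | Relay | 32 ; 6 | Gear | 32 ; 9 | Bracket | 55

qty <= 95: ids {1, 2, 4, 6, 9}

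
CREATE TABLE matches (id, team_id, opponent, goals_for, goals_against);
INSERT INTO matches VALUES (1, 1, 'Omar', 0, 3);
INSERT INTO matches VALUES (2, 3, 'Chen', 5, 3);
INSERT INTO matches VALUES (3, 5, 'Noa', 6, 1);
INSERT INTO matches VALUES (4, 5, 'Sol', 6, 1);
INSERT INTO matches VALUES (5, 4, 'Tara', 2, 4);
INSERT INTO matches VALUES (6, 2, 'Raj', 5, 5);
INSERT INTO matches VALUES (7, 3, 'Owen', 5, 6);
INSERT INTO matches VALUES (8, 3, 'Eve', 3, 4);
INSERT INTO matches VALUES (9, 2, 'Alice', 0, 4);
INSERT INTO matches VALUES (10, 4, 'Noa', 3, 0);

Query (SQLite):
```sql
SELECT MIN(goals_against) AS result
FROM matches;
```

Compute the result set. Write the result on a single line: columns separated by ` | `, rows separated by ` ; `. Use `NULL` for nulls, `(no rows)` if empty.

All goals_against values: [3, 3, 1, 1, 4, 5, 6, 4, 4, 0].
MIN of non-NULL values = 0.

0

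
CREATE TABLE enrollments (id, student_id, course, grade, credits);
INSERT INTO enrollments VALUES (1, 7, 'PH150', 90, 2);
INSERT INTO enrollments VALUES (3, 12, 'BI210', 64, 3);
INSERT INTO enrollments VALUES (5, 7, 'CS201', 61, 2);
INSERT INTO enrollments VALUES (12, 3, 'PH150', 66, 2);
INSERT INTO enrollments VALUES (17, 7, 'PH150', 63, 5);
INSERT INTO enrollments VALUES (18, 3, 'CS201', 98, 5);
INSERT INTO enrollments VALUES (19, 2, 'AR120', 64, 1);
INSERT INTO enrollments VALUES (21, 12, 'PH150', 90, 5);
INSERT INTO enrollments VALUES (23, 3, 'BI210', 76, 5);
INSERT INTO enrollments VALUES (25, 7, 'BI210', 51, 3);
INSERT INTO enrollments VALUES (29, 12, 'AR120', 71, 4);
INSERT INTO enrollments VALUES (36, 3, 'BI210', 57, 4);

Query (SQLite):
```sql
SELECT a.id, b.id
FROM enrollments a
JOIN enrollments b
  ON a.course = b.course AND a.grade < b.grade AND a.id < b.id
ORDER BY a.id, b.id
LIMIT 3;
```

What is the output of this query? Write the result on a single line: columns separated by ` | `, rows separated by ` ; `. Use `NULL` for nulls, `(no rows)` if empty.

3 | 23 ; 5 | 18 ; 12 | 21

Pairs (a,b) with same course, a.grade < b.grade, a.id < b.id.
course groups: AR120:{19,29} BI210:{3,23,25,36} CS201:{5,18} PH150:{1,12,17,21}
Ordered by (a.id, b.id); first 3.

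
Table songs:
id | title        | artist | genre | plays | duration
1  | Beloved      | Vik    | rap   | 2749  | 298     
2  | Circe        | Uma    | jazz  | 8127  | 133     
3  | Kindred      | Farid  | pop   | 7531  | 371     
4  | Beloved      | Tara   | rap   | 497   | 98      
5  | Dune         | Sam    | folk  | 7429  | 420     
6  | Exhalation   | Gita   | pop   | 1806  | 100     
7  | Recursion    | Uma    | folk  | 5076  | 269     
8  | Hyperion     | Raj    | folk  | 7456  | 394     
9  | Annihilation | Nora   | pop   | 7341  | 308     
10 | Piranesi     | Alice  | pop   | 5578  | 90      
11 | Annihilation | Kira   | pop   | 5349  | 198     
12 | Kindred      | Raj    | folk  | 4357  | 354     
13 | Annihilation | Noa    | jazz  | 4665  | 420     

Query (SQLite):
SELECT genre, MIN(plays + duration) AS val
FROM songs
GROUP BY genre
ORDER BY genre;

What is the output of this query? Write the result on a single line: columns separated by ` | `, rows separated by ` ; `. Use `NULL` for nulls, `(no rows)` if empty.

For each row compute plays + duration.
Group by genre; take MIN of the expression per group.
  folk: ids {5, 7, 8, 12} → MIN(plays + duration)=4711
  jazz: ids {2, 13} → MIN(plays + duration)=5085
  pop: ids {3, 6, 9, 10, 11} → MIN(plays + duration)=1906
  rap: ids {1, 4} → MIN(plays + duration)=595

folk | 4711 ; jazz | 5085 ; pop | 1906 ; rap | 595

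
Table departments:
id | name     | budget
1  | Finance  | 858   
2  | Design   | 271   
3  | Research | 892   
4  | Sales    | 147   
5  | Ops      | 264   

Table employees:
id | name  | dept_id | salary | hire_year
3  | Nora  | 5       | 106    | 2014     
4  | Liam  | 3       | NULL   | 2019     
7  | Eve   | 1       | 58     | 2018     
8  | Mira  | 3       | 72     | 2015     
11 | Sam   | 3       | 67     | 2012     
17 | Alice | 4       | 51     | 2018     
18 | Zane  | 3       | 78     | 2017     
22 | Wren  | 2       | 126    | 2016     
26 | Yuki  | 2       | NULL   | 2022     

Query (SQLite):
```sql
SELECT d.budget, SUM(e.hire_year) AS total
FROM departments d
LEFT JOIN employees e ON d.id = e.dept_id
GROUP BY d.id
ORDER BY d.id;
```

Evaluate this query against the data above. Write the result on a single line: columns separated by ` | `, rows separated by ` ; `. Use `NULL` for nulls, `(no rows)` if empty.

858 | 2018 ; 271 | 4038 ; 892 | 8063 ; 147 | 2018 ; 264 | 2014

LEFT JOIN keeps every departments row; unmatched ones get NULL for employees columns.
Group by departments.id and compute SUM(e.hire_year). SUM over an all-NULL group is NULL.
  1: ids {7} → SUM(e.hire_year)=2018
  2: ids {22, 26} → SUM(e.hire_year)=4038
  3: ids {4, 8, 11, 18} → SUM(e.hire_year)=8063
  4: ids {17} → SUM(e.hire_year)=2018
  5: ids {3} → SUM(e.hire_year)=2014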